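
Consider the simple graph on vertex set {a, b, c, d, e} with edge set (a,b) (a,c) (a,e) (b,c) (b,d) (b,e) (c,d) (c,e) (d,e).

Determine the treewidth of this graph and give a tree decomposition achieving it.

Every bag has size at most 4, so the width is 4 − 1 = 3 and tw(G) ≤ 3. Conversely, {b, c, d, e} is a clique of size 4, and the vertices of any clique must share a bag in every tree decomposition; so some bag has ≥ 4 vertices and tw(G) ≥ 3. Combining the bounds, tw(G) = 3.

Treewidth 3.
Bags: B1 = {b, c, d, e}  B2 = {a, b, c, e}
Tree: B1–B2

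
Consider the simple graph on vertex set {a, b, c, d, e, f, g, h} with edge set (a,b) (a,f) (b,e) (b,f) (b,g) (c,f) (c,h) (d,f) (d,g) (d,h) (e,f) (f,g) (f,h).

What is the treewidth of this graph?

2

A width-2 tree decomposition is:
Bags: B1 = {a, b, f}  B2 = {b, f, g}  B3 = {d, f, g}  B4 = {d, f, h}  B5 = {b, e, f}  B6 = {c, f, h}
Tree: B1–B2, B2–B3, B3–B4, B1–B5, B4–B6
The largest bag has 3 vertices, giving width 2; this decomposition certifies tw(G) ≤ 2. Conversely, {d, f, g} is a clique of size 3, and the vertices of any clique must share a bag in every tree decomposition; so some bag has ≥ 3 vertices and tw(G) ≥ 2. The upper and lower bounds meet at 2, so that is the treewidth.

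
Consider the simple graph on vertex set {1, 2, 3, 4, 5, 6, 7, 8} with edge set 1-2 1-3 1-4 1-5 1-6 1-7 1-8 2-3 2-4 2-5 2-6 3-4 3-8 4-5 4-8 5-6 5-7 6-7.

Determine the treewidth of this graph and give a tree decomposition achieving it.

Treewidth 3.
Bags: B1 = {1, 2, 3, 4}  B2 = {1, 2, 4, 5}  B3 = {1, 2, 5, 6}  B4 = {1, 5, 6, 7}  B5 = {1, 3, 4, 8}
Tree: B1–B2, B2–B3, B3–B4, B1–B5

Every bag has size at most 4, so the width is 4 − 1 = 3 and tw(G) ≤ 3. On the other hand G contains the 4-clique {1, 3, 4, 8}. A clique must lie in a single bag of any decomposition, so no decomposition can have width below 3. Therefore the treewidth is 3.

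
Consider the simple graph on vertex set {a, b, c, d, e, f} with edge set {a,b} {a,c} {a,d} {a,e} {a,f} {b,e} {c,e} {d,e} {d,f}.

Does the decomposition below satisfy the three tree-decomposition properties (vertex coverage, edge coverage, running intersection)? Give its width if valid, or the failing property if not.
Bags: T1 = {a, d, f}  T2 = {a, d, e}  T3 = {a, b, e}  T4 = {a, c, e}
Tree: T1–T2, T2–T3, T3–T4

Every vertex of G appears in some bag (union = {a, b, c, d, e, f}); every edge is covered by a bag; and for each vertex v the set of bags containing v is connected in the bag tree. The decomposition is therefore valid. The largest bag has 3 vertices, so the width is 2.

Yes; width 2.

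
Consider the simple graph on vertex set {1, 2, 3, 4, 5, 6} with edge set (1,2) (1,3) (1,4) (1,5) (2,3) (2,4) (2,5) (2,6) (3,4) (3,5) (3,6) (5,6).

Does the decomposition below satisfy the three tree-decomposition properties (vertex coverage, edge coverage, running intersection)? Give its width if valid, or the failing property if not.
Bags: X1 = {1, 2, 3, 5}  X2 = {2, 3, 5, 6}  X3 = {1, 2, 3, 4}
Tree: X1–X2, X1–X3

Vertex coverage: the bags together contain {1, 2, 3, 4, 5, 6}, the full vertex set. Edge coverage: each edge of G has both endpoints in at least one bag. Running intersection: for every vertex, the bags containing it form a connected subtree. All three properties hold, so this is a valid tree decomposition of width max|bag| − 1 = 3, and hence tw(G) ≤ 3.

Yes; width 3.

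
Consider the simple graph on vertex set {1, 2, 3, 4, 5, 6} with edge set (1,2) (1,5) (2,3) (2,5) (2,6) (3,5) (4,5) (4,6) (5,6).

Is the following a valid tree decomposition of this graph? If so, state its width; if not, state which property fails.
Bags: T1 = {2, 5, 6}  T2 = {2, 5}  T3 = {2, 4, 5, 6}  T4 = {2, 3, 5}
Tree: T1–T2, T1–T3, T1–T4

No — vertex 1 appears in no bag.

A tree decomposition must satisfy three properties: every vertex lies in some bag; for every edge, both endpoints lie together in some bag; and for every vertex, the bags containing it form a connected subtree. Here vertex 1 appears in no bag, so the decomposition is invalid.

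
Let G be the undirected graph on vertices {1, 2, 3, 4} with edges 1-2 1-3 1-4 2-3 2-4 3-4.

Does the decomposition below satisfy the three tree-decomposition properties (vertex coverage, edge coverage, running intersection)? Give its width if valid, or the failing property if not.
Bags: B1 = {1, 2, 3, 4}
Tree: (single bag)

Yes; width 3.

Checking the three conditions: (i) the bags cover all of {1, 2, 3, 4}; (ii) for each edge, some bag contains both endpoints; (iii) the bags containing any fixed vertex form a subtree. All hold, so the decomposition is valid with width 4 − 1 = 3.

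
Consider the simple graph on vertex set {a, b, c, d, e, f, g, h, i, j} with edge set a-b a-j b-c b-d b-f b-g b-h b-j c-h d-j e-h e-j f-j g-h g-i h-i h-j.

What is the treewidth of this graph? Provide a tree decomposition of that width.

The largest bag has 3 vertices, giving width 2; this decomposition certifies tw(G) ≤ 2. On the other hand G contains the 3-clique {e, h, j}. A clique must lie in a single bag of any decomposition, so no decomposition can have width below 2. Combining the bounds, tw(G) = 2.

Treewidth 2.
Bags: B1 = {a, b, j}  B2 = {b, h, j}  B3 = {b, f, j}  B4 = {e, h, j}  B5 = {b, d, j}  B6 = {b, c, h}  B7 = {b, g, h}  B8 = {g, h, i}
Tree: B1–B2, B2–B3, B2–B4, B2–B5, B2–B6, B2–B7, B7–B8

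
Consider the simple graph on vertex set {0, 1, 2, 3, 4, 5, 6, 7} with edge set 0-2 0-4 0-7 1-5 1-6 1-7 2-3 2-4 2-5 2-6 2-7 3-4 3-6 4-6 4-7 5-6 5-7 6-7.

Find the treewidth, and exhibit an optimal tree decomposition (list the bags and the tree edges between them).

Treewidth 3.
Bags: B1 = {2, 5, 6, 7}  B2 = {2, 4, 6, 7}  B3 = {2, 3, 4, 6}  B4 = {1, 5, 6, 7}  B5 = {0, 2, 4, 7}
Tree: B1–B2, B2–B3, B1–B4, B2–B5

Every bag has size at most 4, so the width is 4 − 1 = 3 and tw(G) ≤ 3. On the other hand G contains the 4-clique {1, 5, 6, 7}. A clique must lie in a single bag of any decomposition, so no decomposition can have width below 3. Hence tw(G) = 3 exactly.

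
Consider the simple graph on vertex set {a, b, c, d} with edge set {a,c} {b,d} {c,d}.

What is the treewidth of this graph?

1

A width-1 tree decomposition is:
Bags: B1 = {a, c}  B2 = {c, d}  B3 = {b, d}
Tree: B1–B2, B2–B3
The largest bag has 2 vertices, giving width 1; this decomposition certifies tw(G) ≤ 1. Since G has at least one edge (e.g. a–c), it is not an edgeless graph, so tw(G) ≥ 1. Hence tw(G) = 1 exactly.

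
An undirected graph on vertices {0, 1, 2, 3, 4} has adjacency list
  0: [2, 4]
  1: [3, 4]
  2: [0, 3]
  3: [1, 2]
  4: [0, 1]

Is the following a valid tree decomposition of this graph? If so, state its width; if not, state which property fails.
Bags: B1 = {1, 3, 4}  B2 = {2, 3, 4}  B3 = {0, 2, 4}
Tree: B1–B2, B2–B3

Yes; width 2.

Every vertex of G appears in some bag (union = {0, 1, 2, 3, 4}); every edge is covered by a bag; and for each vertex v the set of bags containing v is connected in the bag tree. The decomposition is therefore valid. The largest bag has 3 vertices, so the width is 2.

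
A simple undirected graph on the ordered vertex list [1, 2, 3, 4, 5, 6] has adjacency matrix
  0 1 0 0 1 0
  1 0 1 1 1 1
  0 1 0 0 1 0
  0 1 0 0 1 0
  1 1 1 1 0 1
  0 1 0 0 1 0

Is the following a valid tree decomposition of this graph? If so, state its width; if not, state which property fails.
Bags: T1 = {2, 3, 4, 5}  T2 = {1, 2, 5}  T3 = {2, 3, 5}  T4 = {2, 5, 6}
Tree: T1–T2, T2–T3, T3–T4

A tree decomposition must satisfy three properties: every vertex lies in some bag; for every edge, both endpoints lie together in some bag; and for every vertex, the bags containing it form a connected subtree. Here bags containing vertex 3 are not connected in the tree, so the decomposition is invalid.

No — bags containing vertex 3 are not connected in the tree.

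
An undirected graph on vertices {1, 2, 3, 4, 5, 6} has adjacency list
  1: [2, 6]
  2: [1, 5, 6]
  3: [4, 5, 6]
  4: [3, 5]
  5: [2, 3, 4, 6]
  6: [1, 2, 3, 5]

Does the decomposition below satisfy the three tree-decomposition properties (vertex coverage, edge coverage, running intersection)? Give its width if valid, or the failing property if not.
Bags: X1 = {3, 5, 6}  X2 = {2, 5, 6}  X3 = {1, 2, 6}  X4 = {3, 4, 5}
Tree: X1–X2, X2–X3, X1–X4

Yes; width 2.

Every vertex of G appears in some bag (union = {1, 2, 3, 4, 5, 6}); every edge is covered by a bag; and for each vertex v the set of bags containing v is connected in the bag tree. The decomposition is therefore valid. The largest bag has 3 vertices, so the width is 2.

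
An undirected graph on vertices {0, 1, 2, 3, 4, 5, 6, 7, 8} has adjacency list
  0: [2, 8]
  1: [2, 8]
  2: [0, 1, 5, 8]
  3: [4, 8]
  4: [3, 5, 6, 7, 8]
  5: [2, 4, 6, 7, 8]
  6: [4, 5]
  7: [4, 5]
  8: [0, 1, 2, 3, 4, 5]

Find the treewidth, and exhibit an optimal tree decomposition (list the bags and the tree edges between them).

Treewidth 2.
One optimal decomposition is:
Bags: B1 = {2, 5, 8}  B2 = {0, 2, 8}  B3 = {4, 5, 8}  B4 = {4, 5, 7}  B5 = {4, 5, 6}  B6 = {1, 2, 8}  B7 = {3, 4, 8}
Tree: B1–B2, B1–B3, B3–B4, B4–B5, B2–B6, B3–B7

The largest bag has 3 vertices, giving width 2; this decomposition certifies tw(G) ≤ 2. On the other hand G contains the 3-clique {0, 2, 8}. A clique must lie in a single bag of any decomposition, so no decomposition can have width below 2. The upper and lower bounds meet at 2, so that is the treewidth.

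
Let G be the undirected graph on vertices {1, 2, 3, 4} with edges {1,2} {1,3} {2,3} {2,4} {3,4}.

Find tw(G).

A width-2 tree decomposition is:
Bags: B1 = {1, 2, 3}  B2 = {2, 3, 4}
Tree: B1–B2
The largest bag has 3 vertices, giving width 2; this decomposition certifies tw(G) ≤ 2. Conversely, {1, 2, 3} is a clique of size 3, and the vertices of any clique must share a bag in every tree decomposition; so some bag has ≥ 3 vertices and tw(G) ≥ 2. Hence tw(G) = 2 exactly.

2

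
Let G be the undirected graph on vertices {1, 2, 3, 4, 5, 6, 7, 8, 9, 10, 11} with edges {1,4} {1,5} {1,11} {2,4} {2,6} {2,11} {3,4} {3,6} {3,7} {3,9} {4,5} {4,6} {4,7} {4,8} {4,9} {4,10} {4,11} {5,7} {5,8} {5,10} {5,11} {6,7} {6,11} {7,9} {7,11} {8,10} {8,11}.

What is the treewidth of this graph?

3

A width-3 tree decomposition is:
Bags: B1 = {1, 4, 5, 11}  B2 = {4, 5, 8, 11}  B3 = {4, 5, 7, 11}  B4 = {4, 6, 7, 11}  B5 = {3, 4, 6, 7}  B6 = {3, 4, 7, 9}  B7 = {2, 4, 6, 11}  B8 = {4, 5, 8, 10}
Tree: B1–B2, B1–B3, B3–B4, B4–B5, B5–B6, B4–B7, B2–B8
Every bag has size at most 4, so the width is 4 − 1 = 3 and tw(G) ≤ 3. Conversely, {2, 4, 6, 11} is a clique of size 4, and the vertices of any clique must share a bag in every tree decomposition; so some bag has ≥ 4 vertices and tw(G) ≥ 3. Hence tw(G) = 3 exactly.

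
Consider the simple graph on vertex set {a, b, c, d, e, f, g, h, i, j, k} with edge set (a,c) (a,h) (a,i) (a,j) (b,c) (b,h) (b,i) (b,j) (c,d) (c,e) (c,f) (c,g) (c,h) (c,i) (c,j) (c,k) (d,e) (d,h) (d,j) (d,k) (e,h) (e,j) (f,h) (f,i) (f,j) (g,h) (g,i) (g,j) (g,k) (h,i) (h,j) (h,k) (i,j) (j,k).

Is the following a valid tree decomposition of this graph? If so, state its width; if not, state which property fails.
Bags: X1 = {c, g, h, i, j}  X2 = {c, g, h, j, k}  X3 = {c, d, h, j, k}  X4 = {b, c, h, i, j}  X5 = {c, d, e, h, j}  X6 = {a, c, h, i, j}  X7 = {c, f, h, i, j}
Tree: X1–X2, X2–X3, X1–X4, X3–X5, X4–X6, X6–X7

Every vertex of G appears in some bag (union = {a, b, c, d, e, f, g, h, i, j, k}); every edge is covered by a bag; and for each vertex v the set of bags containing v is connected in the bag tree. The decomposition is therefore valid. The largest bag has 5 vertices, so the width is 4.

Yes; width 4.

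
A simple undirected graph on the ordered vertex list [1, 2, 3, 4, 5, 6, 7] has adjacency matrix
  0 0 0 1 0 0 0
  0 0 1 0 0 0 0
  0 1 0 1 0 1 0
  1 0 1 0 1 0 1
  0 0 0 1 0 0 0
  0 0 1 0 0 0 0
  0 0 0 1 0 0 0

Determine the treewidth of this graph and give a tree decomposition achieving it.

The largest bag has 2 vertices, giving width 1; this decomposition certifies tw(G) ≤ 1. Any graph with an edge has treewidth ≥ 1, and G has the edge 4–3. Hence tw(G) = 1 exactly.

Treewidth 1.
One optimal decomposition is:
Bags: B1 = {3, 4}  B2 = {1, 4}  B3 = {4, 7}  B4 = {2, 3}  B5 = {4, 5}  B6 = {3, 6}
Tree: B1–B2, B1–B3, B1–B4, B1–B5, B1–B6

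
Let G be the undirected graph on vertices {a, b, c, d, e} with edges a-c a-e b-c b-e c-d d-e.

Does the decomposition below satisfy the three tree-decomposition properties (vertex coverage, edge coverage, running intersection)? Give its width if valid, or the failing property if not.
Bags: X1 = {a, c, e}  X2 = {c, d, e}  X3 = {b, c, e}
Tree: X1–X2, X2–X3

Yes; width 2.

Vertex coverage: the bags together contain {a, b, c, d, e}, the full vertex set. Edge coverage: each edge of G has both endpoints in at least one bag. Running intersection: for every vertex, the bags containing it form a connected subtree. All three properties hold, so this is a valid tree decomposition of width max|bag| − 1 = 2, and hence tw(G) ≤ 2.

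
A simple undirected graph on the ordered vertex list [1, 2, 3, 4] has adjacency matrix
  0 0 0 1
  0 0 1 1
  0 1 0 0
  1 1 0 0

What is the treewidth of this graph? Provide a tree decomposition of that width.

Treewidth 1.
One optimal decomposition is:
Bags: B1 = {2, 3}  B2 = {2, 4}  B3 = {1, 4}
Tree: B1–B2, B2–B3

The largest bag has 2 vertices, giving width 1; this decomposition certifies tw(G) ≤ 1. Any graph with an edge has treewidth ≥ 1, and G has the edge 3–2. Combining the bounds, tw(G) = 1.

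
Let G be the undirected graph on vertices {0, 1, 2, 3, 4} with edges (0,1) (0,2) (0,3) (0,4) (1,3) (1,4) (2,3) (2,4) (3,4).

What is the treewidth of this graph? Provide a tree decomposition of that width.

Treewidth 3.
One optimal decomposition is:
Bags: B1 = {0, 1, 3, 4}  B2 = {0, 2, 3, 4}
Tree: B1–B2

Each bag holds 4 vertices, so the decomposition has width 3, which upper-bounds the treewidth. For the lower bound, the 4 vertices {0, 1, 3, 4} are pairwise adjacent, and any tree decomposition puts a clique entirely inside one bag — forcing width ≥ 3. Hence tw(G) = 3 exactly.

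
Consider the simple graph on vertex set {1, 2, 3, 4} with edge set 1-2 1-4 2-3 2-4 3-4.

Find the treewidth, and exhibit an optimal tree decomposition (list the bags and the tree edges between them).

Each bag holds 3 vertices, so the decomposition has width 2, which upper-bounds the treewidth. On the other hand G contains the 3-clique {1, 2, 4}. A clique must lie in a single bag of any decomposition, so no decomposition can have width below 2. Therefore the treewidth is 2.

Treewidth 2.
Bags: B1 = {2, 3, 4}  B2 = {1, 2, 4}
Tree: B1–B2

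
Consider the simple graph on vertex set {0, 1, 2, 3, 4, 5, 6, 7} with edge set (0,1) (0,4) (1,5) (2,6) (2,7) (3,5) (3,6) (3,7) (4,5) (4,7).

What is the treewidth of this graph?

A width-2 tree decomposition is:
Bags: B1 = {0, 1, 4}  B2 = {1, 4, 5}  B3 = {4, 5, 7}  B4 = {3, 5, 7}  B5 = {2, 3, 7}  B6 = {2, 3, 6}
Tree: B1–B2, B2–B3, B3–B4, B4–B5, B5–B6
The largest bag has 3 vertices, giving width 2; this decomposition certifies tw(G) ≤ 2. The edges 0–1–5–4–0 form a cycle, so G is not a tree and its treewidth is at least 2. Therefore the treewidth is 2.

2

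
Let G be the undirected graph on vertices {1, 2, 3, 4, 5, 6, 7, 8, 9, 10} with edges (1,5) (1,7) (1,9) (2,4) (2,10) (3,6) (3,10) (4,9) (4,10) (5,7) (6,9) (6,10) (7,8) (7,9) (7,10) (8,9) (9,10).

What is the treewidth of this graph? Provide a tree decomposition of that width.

Treewidth 2.
One optimal decomposition is:
Bags: B1 = {1, 7, 9}  B2 = {7, 8, 9}  B3 = {7, 9, 10}  B4 = {4, 9, 10}  B5 = {6, 9, 10}  B6 = {1, 5, 7}  B7 = {3, 6, 10}  B8 = {2, 4, 10}
Tree: B1–B2, B1–B3, B3–B4, B4–B5, B1–B6, B5–B7, B4–B8

Each bag holds 3 vertices, so the decomposition has width 2, which upper-bounds the treewidth. On the other hand G contains the 3-clique {4, 9, 10}. A clique must lie in a single bag of any decomposition, so no decomposition can have width below 2. Hence tw(G) = 2 exactly.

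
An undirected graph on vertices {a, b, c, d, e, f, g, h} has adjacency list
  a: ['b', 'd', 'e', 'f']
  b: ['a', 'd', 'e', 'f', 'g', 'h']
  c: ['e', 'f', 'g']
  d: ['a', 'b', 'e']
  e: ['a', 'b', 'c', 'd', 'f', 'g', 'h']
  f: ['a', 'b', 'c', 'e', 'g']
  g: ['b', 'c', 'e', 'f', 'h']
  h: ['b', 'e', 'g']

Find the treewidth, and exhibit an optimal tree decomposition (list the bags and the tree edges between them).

Treewidth 3.
One such decomposition:
Bags: B1 = {a, b, d, e}  B2 = {a, b, e, f}  B3 = {b, e, f, g}  B4 = {b, e, g, h}  B5 = {c, e, f, g}
Tree: B1–B2, B2–B3, B3–B4, B3–B5

Each bag holds 4 vertices, so the decomposition has width 3, which upper-bounds the treewidth. For the lower bound, the 4 vertices {c, e, f, g} are pairwise adjacent, and any tree decomposition puts a clique entirely inside one bag — forcing width ≥ 3. The upper and lower bounds meet at 3, so that is the treewidth.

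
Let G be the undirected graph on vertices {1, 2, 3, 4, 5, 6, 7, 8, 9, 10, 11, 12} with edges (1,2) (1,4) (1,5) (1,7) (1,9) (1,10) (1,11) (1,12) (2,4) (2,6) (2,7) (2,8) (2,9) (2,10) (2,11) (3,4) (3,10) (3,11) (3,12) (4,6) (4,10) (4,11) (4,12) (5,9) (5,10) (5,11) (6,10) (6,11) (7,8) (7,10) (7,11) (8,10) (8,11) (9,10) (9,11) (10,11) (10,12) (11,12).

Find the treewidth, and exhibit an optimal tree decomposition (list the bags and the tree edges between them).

Treewidth 4.
One optimal decomposition is:
Bags: B1 = {1, 2, 7, 10, 11}  B2 = {1, 2, 9, 10, 11}  B3 = {1, 2, 4, 10, 11}  B4 = {2, 4, 6, 10, 11}  B5 = {1, 4, 10, 11, 12}  B6 = {2, 7, 8, 10, 11}  B7 = {3, 4, 10, 11, 12}  B8 = {1, 5, 9, 10, 11}
Tree: B1–B2, B1–B3, B3–B4, B3–B5, B1–B6, B5–B7, B2–B8

Every bag has size at most 5, so the width is 5 − 1 = 4 and tw(G) ≤ 4. For the lower bound, the 5 vertices {2, 7, 8, 10, 11} are pairwise adjacent, and any tree decomposition puts a clique entirely inside one bag — forcing width ≥ 4. Combining the bounds, tw(G) = 4.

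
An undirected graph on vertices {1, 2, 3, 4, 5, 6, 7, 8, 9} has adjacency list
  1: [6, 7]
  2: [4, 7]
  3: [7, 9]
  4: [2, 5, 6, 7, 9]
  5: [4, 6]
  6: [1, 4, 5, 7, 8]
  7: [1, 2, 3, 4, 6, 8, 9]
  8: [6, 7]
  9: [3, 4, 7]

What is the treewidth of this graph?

2

A width-2 tree decomposition is:
Bags: B1 = {3, 7, 9}  B2 = {4, 7, 9}  B3 = {2, 4, 7}  B4 = {4, 6, 7}  B5 = {1, 6, 7}  B6 = {6, 7, 8}  B7 = {4, 5, 6}
Tree: B1–B2, B2–B3, B3–B4, B4–B5, B4–B6, B4–B7
The largest bag has 3 vertices, giving width 2; this decomposition certifies tw(G) ≤ 2. Conversely, {4, 5, 6} is a clique of size 3, and the vertices of any clique must share a bag in every tree decomposition; so some bag has ≥ 3 vertices and tw(G) ≥ 2. The upper and lower bounds meet at 2, so that is the treewidth.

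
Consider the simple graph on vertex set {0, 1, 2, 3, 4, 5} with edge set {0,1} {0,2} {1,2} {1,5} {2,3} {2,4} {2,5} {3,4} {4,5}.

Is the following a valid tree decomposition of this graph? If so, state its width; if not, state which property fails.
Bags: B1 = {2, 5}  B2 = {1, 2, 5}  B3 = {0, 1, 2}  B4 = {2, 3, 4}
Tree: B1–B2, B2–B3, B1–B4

A tree decomposition must satisfy three properties: every vertex lies in some bag; for every edge, both endpoints lie together in some bag; and for every vertex, the bags containing it form a connected subtree. Here edge (4,5) lies in no bag, so the decomposition is invalid.

No — edge (4,5) lies in no bag.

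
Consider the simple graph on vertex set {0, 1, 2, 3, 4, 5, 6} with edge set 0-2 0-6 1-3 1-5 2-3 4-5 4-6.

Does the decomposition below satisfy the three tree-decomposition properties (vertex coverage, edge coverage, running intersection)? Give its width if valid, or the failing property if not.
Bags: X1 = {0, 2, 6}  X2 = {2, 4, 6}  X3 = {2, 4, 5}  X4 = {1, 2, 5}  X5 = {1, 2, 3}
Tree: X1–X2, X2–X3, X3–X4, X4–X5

Yes; width 2.

Vertex coverage: the bags together contain {0, 1, 2, 3, 4, 5, 6}, the full vertex set. Edge coverage: each edge of G has both endpoints in at least one bag. Running intersection: for every vertex, the bags containing it form a connected subtree. All three properties hold, so this is a valid tree decomposition of width max|bag| − 1 = 2, and hence tw(G) ≤ 2.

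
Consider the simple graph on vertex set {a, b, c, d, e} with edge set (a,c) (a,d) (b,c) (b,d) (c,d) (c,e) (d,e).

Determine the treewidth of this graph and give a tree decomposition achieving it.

Treewidth 2.
Bags: B1 = {b, c, d}  B2 = {c, d, e}  B3 = {a, c, d}
Tree: B1–B2, B2–B3

Each bag holds 3 vertices, so the decomposition has width 2, which upper-bounds the treewidth. On the other hand G contains the 3-clique {c, d, e}. A clique must lie in a single bag of any decomposition, so no decomposition can have width below 2. Hence tw(G) = 2 exactly.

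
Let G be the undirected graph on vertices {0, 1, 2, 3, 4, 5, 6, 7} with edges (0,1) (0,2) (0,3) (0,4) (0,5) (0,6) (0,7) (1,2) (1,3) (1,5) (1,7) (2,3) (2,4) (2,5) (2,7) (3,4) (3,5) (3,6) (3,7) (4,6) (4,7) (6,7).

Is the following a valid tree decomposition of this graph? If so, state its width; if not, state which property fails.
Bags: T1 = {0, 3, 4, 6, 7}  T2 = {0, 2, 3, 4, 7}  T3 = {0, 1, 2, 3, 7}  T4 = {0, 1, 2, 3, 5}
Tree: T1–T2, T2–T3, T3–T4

Checking the three conditions: (i) the bags cover all of {0, 1, 2, 3, 4, 5, 6, 7}; (ii) for each edge, some bag contains both endpoints; (iii) the bags containing any fixed vertex form a subtree. All hold, so the decomposition is valid with width 5 − 1 = 4.

Yes; width 4.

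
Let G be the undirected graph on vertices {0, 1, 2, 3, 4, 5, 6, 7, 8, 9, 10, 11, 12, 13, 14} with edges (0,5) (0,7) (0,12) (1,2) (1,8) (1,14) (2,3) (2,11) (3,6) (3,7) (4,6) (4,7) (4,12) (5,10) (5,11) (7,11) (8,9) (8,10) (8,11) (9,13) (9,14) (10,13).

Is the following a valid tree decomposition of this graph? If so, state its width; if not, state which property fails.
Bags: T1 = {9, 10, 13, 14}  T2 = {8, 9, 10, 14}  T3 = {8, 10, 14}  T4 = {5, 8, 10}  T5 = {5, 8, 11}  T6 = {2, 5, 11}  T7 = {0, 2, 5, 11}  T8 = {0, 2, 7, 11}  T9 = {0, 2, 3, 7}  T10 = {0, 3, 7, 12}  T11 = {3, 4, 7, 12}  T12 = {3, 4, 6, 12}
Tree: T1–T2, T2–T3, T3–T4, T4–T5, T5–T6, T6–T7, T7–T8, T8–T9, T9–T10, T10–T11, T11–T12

A tree decomposition must satisfy three properties: every vertex lies in some bag; for every edge, both endpoints lie together in some bag; and for every vertex, the bags containing it form a connected subtree. Here vertex 1 appears in no bag, so the decomposition is invalid.

No — vertex 1 appears in no bag.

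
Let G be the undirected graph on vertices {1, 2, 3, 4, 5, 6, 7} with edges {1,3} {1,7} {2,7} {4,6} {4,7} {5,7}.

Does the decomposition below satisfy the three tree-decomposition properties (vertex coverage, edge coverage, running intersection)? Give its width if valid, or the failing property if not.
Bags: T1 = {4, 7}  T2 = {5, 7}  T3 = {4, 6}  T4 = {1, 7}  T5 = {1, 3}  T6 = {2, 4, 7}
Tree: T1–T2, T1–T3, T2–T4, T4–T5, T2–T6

No — bags containing vertex 4 are not connected in the tree.

A tree decomposition must satisfy three properties: every vertex lies in some bag; for every edge, both endpoints lie together in some bag; and for every vertex, the bags containing it form a connected subtree. Here bags containing vertex 4 are not connected in the tree, so the decomposition is invalid.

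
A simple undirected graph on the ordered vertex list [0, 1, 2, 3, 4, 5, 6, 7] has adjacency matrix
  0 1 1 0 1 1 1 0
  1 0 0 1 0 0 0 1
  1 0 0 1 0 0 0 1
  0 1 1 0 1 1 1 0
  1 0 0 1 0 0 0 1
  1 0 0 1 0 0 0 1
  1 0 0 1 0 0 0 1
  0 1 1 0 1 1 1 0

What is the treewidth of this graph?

3

A width-3 tree decomposition is:
Bags: B1 = {0, 3, 6, 7}  B2 = {0, 2, 3, 7}  B3 = {0, 3, 4, 7}  B4 = {0, 3, 5, 7}  B5 = {0, 1, 3, 7}
Tree: B1–B2, B2–B3, B3–B4, B4–B5
Every bag has size at most 4, so the width is 4 − 1 = 3 and tw(G) ≤ 3. For the lower bound: the 4 vertex sets {0,6}, {2,3}, {7}, {4} are disjoint, each induces a connected subgraph, and every pair is joined by at least one edge of G. Contracting each set to a single vertex therefore yields K_{4} as a minor, and since treewidth is minor-monotone, tw(G) ≥ tw(K_{4}) = 3. Hence tw(G) = 3 exactly.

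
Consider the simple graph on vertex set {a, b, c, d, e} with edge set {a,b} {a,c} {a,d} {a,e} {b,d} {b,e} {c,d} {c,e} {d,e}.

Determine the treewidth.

A width-3 tree decomposition is:
Bags: B1 = {a, c, d, e}  B2 = {a, b, d, e}
Tree: B1–B2
Each bag holds 4 vertices, so the decomposition has width 3, which upper-bounds the treewidth. On the other hand G contains the 4-clique {a, c, d, e}. A clique must lie in a single bag of any decomposition, so no decomposition can have width below 3. Therefore the treewidth is 3.

3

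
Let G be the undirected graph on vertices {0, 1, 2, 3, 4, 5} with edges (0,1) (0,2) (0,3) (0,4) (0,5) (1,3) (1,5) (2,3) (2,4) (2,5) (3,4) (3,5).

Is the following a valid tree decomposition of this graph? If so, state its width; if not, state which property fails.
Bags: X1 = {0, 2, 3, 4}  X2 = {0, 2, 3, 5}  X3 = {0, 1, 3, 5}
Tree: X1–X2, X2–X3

Checking the three conditions: (i) the bags cover all of {0, 1, 2, 3, 4, 5}; (ii) for each edge, some bag contains both endpoints; (iii) the bags containing any fixed vertex form a subtree. All hold, so the decomposition is valid with width 4 − 1 = 3.

Yes; width 3.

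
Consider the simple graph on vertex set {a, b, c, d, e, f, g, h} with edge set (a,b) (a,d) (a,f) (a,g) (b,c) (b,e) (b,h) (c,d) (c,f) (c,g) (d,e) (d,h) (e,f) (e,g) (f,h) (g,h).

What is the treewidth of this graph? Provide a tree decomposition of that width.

Treewidth 4.
One such decomposition:
Bags: B1 = {b, c, d, f, g}  B2 = {a, b, d, f, g}  B3 = {b, d, f, g, h}  B4 = {b, d, e, f, g}
Tree: B1–B2, B2–B3, B3–B4

Every bag has size at most 5, so the width is 5 − 1 = 4 and tw(G) ≤ 4. For the lower bound: the 5 vertex sets {c,g}, {a,b}, {f,h}, {d}, {e} are disjoint, each induces a connected subgraph, and every pair is joined by at least one edge of G. Contracting each set to a single vertex therefore yields K_{5} as a minor, and since treewidth is minor-monotone, tw(G) ≥ tw(K_{5}) = 4. Combining the bounds, tw(G) = 4.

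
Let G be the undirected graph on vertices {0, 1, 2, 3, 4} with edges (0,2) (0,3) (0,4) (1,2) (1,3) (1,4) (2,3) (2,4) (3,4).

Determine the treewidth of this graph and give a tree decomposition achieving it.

Every bag has size at most 4, so the width is 4 − 1 = 3 and tw(G) ≤ 3. Conversely, {0, 2, 3, 4} is a clique of size 4, and the vertices of any clique must share a bag in every tree decomposition; so some bag has ≥ 4 vertices and tw(G) ≥ 3. Hence tw(G) = 3 exactly.

Treewidth 3.
One such decomposition:
Bags: B1 = {0, 2, 3, 4}  B2 = {1, 2, 3, 4}
Tree: B1–B2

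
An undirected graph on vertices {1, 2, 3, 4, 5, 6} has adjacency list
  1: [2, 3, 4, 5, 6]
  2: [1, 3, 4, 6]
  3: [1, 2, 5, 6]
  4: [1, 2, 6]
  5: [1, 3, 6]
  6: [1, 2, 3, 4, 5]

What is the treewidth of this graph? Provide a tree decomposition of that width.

Treewidth 3.
One optimal decomposition is:
Bags: B1 = {1, 2, 4, 6}  B2 = {1, 2, 3, 6}  B3 = {1, 3, 5, 6}
Tree: B1–B2, B2–B3

The largest bag has 4 vertices, giving width 3; this decomposition certifies tw(G) ≤ 3. On the other hand G contains the 4-clique {1, 2, 3, 6}. A clique must lie in a single bag of any decomposition, so no decomposition can have width below 3. Combining the bounds, tw(G) = 3.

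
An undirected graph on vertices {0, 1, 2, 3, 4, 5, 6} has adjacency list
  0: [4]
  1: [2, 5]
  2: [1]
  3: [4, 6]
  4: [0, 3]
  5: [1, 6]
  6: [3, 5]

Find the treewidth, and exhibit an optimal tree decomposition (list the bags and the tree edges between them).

Treewidth 1.
One optimal decomposition is:
Bags: B1 = {1, 2}  B2 = {1, 5}  B3 = {5, 6}  B4 = {3, 6}  B5 = {3, 4}  B6 = {0, 4}
Tree: B1–B2, B2–B3, B3–B4, B4–B5, B5–B6

Each bag holds 2 vertices, so the decomposition has width 1, which upper-bounds the treewidth. G has an edge, so its treewidth is at least 1. Therefore the treewidth is 1.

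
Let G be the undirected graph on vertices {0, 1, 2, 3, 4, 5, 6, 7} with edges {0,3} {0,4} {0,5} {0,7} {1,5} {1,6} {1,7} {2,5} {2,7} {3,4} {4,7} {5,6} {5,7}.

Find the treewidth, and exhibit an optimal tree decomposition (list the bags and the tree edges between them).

Treewidth 2.
One such decomposition:
Bags: B1 = {1, 5, 6}  B2 = {1, 5, 7}  B3 = {2, 5, 7}  B4 = {0, 5, 7}  B5 = {0, 4, 7}  B6 = {0, 3, 4}
Tree: B1–B2, B2–B3, B3–B4, B4–B5, B5–B6

Each bag holds 3 vertices, so the decomposition has width 2, which upper-bounds the treewidth. Conversely, {0, 3, 4} is a clique of size 3, and the vertices of any clique must share a bag in every tree decomposition; so some bag has ≥ 3 vertices and tw(G) ≥ 2. Combining the bounds, tw(G) = 2.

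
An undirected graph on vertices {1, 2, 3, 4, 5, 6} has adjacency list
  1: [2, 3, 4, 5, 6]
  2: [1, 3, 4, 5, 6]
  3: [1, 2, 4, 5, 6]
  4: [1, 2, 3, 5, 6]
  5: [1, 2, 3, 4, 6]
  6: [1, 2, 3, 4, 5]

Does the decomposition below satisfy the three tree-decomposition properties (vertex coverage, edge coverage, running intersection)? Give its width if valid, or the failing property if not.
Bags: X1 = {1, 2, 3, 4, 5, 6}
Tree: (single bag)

Yes; width 5.

Vertex coverage: the bags together contain {1, 2, 3, 4, 5, 6}, the full vertex set. Edge coverage: each edge of G has both endpoints in at least one bag. Running intersection: for every vertex, the bags containing it form a connected subtree. All three properties hold, so this is a valid tree decomposition of width max|bag| − 1 = 5, and hence tw(G) ≤ 5.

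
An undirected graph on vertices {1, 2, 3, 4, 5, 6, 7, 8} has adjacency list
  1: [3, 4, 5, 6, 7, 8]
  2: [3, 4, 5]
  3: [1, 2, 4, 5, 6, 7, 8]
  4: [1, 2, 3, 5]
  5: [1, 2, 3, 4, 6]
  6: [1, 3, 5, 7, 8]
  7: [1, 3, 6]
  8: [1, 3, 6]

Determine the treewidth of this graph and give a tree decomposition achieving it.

Treewidth 3.
Bags: B1 = {1, 3, 6, 7}  B2 = {1, 3, 5, 6}  B3 = {1, 3, 6, 8}  B4 = {1, 3, 4, 5}  B5 = {2, 3, 4, 5}
Tree: B1–B2, B2–B3, B2–B4, B4–B5

Each bag holds 4 vertices, so the decomposition has width 3, which upper-bounds the treewidth. For the lower bound, the 4 vertices {1, 3, 4, 5} are pairwise adjacent, and any tree decomposition puts a clique entirely inside one bag — forcing width ≥ 3. Combining the bounds, tw(G) = 3.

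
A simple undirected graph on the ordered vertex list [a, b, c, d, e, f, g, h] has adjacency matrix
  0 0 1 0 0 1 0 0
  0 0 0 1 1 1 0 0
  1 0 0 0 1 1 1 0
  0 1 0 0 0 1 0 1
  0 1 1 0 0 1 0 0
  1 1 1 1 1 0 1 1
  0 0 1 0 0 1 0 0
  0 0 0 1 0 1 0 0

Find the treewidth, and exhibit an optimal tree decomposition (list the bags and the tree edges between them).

Each bag holds 3 vertices, so the decomposition has width 2, which upper-bounds the treewidth. Conversely, {d, f, h} is a clique of size 3, and the vertices of any clique must share a bag in every tree decomposition; so some bag has ≥ 3 vertices and tw(G) ≥ 2. Combining the bounds, tw(G) = 2.

Treewidth 2.
Bags: B1 = {c, e, f}  B2 = {b, e, f}  B3 = {c, f, g}  B4 = {a, c, f}  B5 = {b, d, f}  B6 = {d, f, h}
Tree: B1–B2, B1–B3, B1–B4, B2–B5, B5–B6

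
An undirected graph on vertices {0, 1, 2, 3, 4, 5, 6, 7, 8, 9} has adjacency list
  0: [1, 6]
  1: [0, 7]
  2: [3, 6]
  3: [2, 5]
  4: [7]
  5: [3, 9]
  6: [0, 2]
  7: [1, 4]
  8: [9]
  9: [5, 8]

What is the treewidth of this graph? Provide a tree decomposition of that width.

Each bag holds 2 vertices, so the decomposition has width 1, which upper-bounds the treewidth. Since G has at least one edge (e.g. 8–9), it is not an edgeless graph, so tw(G) ≥ 1. Therefore the treewidth is 1.

Treewidth 1.
One optimal decomposition is:
Bags: B1 = {8, 9}  B2 = {5, 9}  B3 = {3, 5}  B4 = {2, 3}  B5 = {2, 6}  B6 = {0, 6}  B7 = {0, 1}  B8 = {1, 7}  B9 = {4, 7}
Tree: B1–B2, B2–B3, B3–B4, B4–B5, B5–B6, B6–B7, B7–B8, B8–B9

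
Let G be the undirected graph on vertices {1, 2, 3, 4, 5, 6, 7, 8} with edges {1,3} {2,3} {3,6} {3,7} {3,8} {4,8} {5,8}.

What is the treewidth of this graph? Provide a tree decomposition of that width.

Treewidth 1.
One optimal decomposition is:
Bags: B1 = {1, 3}  B2 = {3, 7}  B3 = {3, 8}  B4 = {3, 6}  B5 = {2, 3}  B6 = {5, 8}  B7 = {4, 8}
Tree: B1–B2, B1–B3, B1–B4, B2–B5, B3–B6, B3–B7

Each bag holds 2 vertices, so the decomposition has width 1, which upper-bounds the treewidth. Since G has at least one edge (e.g. 3–1), it is not an edgeless graph, so tw(G) ≥ 1. Therefore the treewidth is 1.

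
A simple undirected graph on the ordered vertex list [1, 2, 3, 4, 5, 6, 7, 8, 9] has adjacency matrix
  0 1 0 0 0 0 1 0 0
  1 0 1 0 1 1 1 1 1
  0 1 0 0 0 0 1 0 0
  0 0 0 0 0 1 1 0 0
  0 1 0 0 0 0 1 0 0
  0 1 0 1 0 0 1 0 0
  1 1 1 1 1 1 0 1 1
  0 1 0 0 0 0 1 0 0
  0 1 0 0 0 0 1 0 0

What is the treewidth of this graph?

2

A width-2 tree decomposition is:
Bags: B1 = {2, 7, 8}  B2 = {2, 7, 9}  B3 = {1, 2, 7}  B4 = {2, 3, 7}  B5 = {2, 6, 7}  B6 = {4, 6, 7}  B7 = {2, 5, 7}
Tree: B1–B2, B1–B3, B3–B4, B3–B5, B5–B6, B4–B7
The largest bag has 3 vertices, giving width 2; this decomposition certifies tw(G) ≤ 2. Conversely, {1, 2, 7} is a clique of size 3, and the vertices of any clique must share a bag in every tree decomposition; so some bag has ≥ 3 vertices and tw(G) ≥ 2. Therefore the treewidth is 2.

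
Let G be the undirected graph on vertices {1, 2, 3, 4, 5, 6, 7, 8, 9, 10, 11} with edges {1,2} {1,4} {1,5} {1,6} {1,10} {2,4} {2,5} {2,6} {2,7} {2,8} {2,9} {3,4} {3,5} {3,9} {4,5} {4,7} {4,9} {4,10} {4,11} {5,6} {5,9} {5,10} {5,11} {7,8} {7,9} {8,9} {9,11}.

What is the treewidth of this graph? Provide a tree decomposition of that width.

Treewidth 3.
Bags: B1 = {1, 4, 5, 10}  B2 = {1, 2, 4, 5}  B3 = {2, 4, 5, 9}  B4 = {1, 2, 5, 6}  B5 = {4, 5, 9, 11}  B6 = {3, 4, 5, 9}  B7 = {2, 4, 7, 9}  B8 = {2, 7, 8, 9}
Tree: B1–B2, B2–B3, B2–B4, B3–B5, B3–B6, B3–B7, B7–B8

The largest bag has 4 vertices, giving width 3; this decomposition certifies tw(G) ≤ 3. On the other hand G contains the 4-clique {2, 7, 8, 9}. A clique must lie in a single bag of any decomposition, so no decomposition can have width below 3. Hence tw(G) = 3 exactly.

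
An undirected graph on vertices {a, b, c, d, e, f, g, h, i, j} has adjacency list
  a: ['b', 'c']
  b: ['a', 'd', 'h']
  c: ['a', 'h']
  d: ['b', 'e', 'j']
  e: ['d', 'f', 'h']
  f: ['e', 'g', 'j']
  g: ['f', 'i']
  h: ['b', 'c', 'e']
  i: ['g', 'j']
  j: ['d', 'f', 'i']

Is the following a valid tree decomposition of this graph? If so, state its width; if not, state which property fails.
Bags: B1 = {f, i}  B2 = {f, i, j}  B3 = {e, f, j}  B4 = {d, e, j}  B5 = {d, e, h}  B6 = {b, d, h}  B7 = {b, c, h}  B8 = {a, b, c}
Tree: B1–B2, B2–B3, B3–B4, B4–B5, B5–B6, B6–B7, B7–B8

No — vertex g appears in no bag.

A tree decomposition must satisfy three properties: every vertex lies in some bag; for every edge, both endpoints lie together in some bag; and for every vertex, the bags containing it form a connected subtree. Here vertex g appears in no bag, so the decomposition is invalid.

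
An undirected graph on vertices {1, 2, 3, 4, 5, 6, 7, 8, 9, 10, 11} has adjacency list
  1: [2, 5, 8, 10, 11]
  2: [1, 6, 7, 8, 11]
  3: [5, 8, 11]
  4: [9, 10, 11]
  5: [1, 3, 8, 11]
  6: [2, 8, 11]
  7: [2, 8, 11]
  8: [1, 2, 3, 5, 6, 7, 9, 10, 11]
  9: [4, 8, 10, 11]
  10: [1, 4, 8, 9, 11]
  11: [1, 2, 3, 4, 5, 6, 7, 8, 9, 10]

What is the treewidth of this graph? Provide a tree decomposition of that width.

Every bag has size at most 4, so the width is 4 − 1 = 3 and tw(G) ≤ 3. For the lower bound, the 4 vertices {1, 2, 8, 11} are pairwise adjacent, and any tree decomposition puts a clique entirely inside one bag — forcing width ≥ 3. Combining the bounds, tw(G) = 3.

Treewidth 3.
One optimal decomposition is:
Bags: B1 = {2, 6, 8, 11}  B2 = {1, 2, 8, 11}  B3 = {2, 7, 8, 11}  B4 = {1, 5, 8, 11}  B5 = {3, 5, 8, 11}  B6 = {1, 8, 10, 11}  B7 = {8, 9, 10, 11}  B8 = {4, 9, 10, 11}
Tree: B1–B2, B2–B3, B2–B4, B4–B5, B4–B6, B6–B7, B7–B8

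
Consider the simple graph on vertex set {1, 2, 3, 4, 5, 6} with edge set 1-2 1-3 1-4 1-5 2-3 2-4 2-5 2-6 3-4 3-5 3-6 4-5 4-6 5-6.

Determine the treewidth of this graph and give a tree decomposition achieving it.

Treewidth 4.
One such decomposition:
Bags: B1 = {2, 3, 4, 5, 6}  B2 = {1, 2, 3, 4, 5}
Tree: B1–B2

The largest bag has 5 vertices, giving width 4; this decomposition certifies tw(G) ≤ 4. On the other hand G contains the 5-clique {1, 2, 3, 4, 5}. A clique must lie in a single bag of any decomposition, so no decomposition can have width below 4. Therefore the treewidth is 4.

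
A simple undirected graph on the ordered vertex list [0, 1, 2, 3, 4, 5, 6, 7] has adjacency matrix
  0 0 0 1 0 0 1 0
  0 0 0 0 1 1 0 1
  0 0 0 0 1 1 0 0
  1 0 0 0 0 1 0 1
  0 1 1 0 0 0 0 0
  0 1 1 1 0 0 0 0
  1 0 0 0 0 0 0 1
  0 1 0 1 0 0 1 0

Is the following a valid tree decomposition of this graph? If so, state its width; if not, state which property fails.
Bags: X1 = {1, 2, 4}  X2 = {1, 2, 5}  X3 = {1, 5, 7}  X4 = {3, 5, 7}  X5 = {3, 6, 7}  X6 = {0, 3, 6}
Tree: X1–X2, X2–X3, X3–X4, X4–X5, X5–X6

Yes; width 2.

Checking the three conditions: (i) the bags cover all of {0, 1, 2, 3, 4, 5, 6, 7}; (ii) for each edge, some bag contains both endpoints; (iii) the bags containing any fixed vertex form a subtree. All hold, so the decomposition is valid with width 3 − 1 = 2.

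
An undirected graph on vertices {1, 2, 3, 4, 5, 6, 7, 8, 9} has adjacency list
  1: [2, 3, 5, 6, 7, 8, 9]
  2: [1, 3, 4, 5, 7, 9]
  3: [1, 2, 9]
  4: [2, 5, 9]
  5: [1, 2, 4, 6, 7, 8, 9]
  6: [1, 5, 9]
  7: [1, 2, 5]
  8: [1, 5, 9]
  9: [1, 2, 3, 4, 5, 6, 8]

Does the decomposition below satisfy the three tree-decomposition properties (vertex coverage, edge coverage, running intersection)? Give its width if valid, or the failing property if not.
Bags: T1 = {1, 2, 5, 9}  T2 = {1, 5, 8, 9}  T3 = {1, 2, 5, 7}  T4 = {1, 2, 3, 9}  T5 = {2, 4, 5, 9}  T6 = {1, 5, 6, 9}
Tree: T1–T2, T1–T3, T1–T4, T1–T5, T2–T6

Yes; width 3.

Vertex coverage: the bags together contain {1, 2, 3, 4, 5, 6, 7, 8, 9}, the full vertex set. Edge coverage: each edge of G has both endpoints in at least one bag. Running intersection: for every vertex, the bags containing it form a connected subtree. All three properties hold, so this is a valid tree decomposition of width max|bag| − 1 = 3, and hence tw(G) ≤ 3.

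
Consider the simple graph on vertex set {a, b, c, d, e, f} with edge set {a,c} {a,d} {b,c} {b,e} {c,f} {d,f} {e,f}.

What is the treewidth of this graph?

2

A width-2 tree decomposition is:
Bags: B1 = {a, c, d}  B2 = {c, d, f}  B3 = {b, c, f}  B4 = {b, e, f}
Tree: B1–B2, B2–B3, B3–B4
Every bag has size at most 3, so the width is 3 − 1 = 2 and tw(G) ≤ 2. Since a–d–f–c–a is a cycle in G, G is not acyclic. Forests are exactly the graphs of treewidth ≤ 1, so tw(G) ≥ 2. Therefore the treewidth is 2.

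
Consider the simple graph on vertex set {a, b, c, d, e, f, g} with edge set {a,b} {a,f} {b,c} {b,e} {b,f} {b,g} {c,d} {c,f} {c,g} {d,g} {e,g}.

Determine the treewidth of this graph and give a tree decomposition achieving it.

Every bag has size at most 3, so the width is 3 − 1 = 2 and tw(G) ≤ 2. On the other hand G contains the 3-clique {c, d, g}. A clique must lie in a single bag of any decomposition, so no decomposition can have width below 2. Hence tw(G) = 2 exactly.

Treewidth 2.
Bags: B1 = {b, c, g}  B2 = {b, c, f}  B3 = {b, e, g}  B4 = {a, b, f}  B5 = {c, d, g}
Tree: B1–B2, B1–B3, B2–B4, B1–B5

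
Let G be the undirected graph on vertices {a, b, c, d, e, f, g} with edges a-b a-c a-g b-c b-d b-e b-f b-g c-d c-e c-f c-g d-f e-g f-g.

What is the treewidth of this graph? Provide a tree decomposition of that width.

The largest bag has 4 vertices, giving width 3; this decomposition certifies tw(G) ≤ 3. For the lower bound, the 4 vertices {b, c, d, f} are pairwise adjacent, and any tree decomposition puts a clique entirely inside one bag — forcing width ≥ 3. Combining the bounds, tw(G) = 3.

Treewidth 3.
One optimal decomposition is:
Bags: B1 = {b, c, e, g}  B2 = {b, c, f, g}  B3 = {b, c, d, f}  B4 = {a, b, c, g}
Tree: B1–B2, B2–B3, B1–B4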